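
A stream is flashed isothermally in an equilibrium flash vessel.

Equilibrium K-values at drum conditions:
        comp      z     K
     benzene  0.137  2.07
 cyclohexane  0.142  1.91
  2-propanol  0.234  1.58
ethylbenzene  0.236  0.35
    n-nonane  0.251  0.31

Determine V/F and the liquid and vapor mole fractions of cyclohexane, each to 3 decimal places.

Rachford–Rice: g(V/F) = Σ zᵢ(Kᵢ−1)/(1+V/F(Kᵢ−1)) = 0.
Check two-phase: ΣzᵢKᵢ = 1.085 > 1 and Σzᵢ/Kᵢ = 1.773 > 1, so g(0) = 0.085 > 0 and g(1) = -0.773 < 0.
Newton–Raphson from V/F = 0.5:
  V/F = 0.500: g = -0.2022, g' = -0.667 → V/F = 0.197
  V/F = 0.197: g = -0.0238, g' = -0.546 → V/F = 0.153
Converged at V/F = 0.153.
Compositions from xᵢ = zᵢ/(1+V/F(Kᵢ−1)), yᵢ = Kᵢxᵢ:
  benzene: x = 0.118, y = 0.244
  cyclohexane: x = 0.125, y = 0.238
  2-propanol: x = 0.215, y = 0.340
  ethylbenzene: x = 0.262, y = 0.092
  n-nonane: x = 0.281, y = 0.087

V/F = 0.153, x_cyclohexane = 0.125, y_cyclohexane = 0.238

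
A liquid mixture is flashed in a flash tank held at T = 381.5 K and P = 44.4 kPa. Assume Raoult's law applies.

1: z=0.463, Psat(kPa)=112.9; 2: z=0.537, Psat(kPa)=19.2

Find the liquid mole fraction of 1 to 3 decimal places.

Raoult's law: Kᵢ = Pᵢˢᵃᵗ/P = Pᵢˢᵃᵗ/44.4.
  K_1 = 112.9/44.4 = 2.54279, K_2 = 19.2/44.4 = 0.43243
Let β = V/F and solve Σ zᵢ(Kᵢ−1)/(1+β(Kᵢ−1)) = 0.
Feasibility: ΣzᵢKᵢ = 1.410, Σzᵢ/Kᵢ = 1.424 — both > 1, two phases present.
Iterate (Newton) starting at β = 0.63:
  β = 0.630: g = -0.1122, g' = -0.703 → β = 0.470
  β = 0.470: g = -0.0018, g' = -0.692 → β = 0.468
Converged at β = 0.468.
Compositions from xᵢ = zᵢ/(1+β(Kᵢ−1)), yᵢ = Kᵢxᵢ:
  1: x = 0.269, y = 0.684
  2: x = 0.731, y = 0.316

x_1 = 0.269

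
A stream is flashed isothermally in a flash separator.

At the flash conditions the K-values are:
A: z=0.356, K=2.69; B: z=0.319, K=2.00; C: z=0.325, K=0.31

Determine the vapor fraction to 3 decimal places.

ψ = 0.732

Newton–Raphson from ψ = 0.58:
  ψ = 0.580: g = 0.1319, g' = -0.817 → ψ = 0.741
  ψ = 0.741: g = -0.0088, g' = -0.954 → ψ = 0.732
Converged at ψ = 0.732.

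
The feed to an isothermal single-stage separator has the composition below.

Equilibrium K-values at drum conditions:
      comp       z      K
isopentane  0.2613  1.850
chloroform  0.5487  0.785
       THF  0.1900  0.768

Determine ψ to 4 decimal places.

Rachford–Rice: g(ψ) = Σ zᵢ(Kᵢ−1)/(1+ψ(Kᵢ−1)) = 0.
g(0) = ΣzᵢKᵢ − 1 = 0.0601 and g(1) = 1 − Σzᵢ/Kᵢ = -0.0876, so a root lies in (0, 1).
Iterate (Newton) starting at ψ = 0.5:
  ψ = 0.5000: g = -0.02618, g' = -0.1379 → ψ = 0.3101
  ψ = 0.3101: g = 0.00187, g' = -0.1592 → ψ = 0.3219
  ψ = 0.3219: g = 0.00001, g' = -0.1576 → ψ = 0.3220
Converged at ψ = 0.3220.

ψ = 0.3220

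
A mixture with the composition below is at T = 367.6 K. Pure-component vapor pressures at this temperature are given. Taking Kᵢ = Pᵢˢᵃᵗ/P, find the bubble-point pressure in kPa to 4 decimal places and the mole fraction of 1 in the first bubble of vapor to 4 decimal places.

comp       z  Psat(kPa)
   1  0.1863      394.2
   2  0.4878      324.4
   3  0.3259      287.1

At the bubble point ψ → 0, so ΣzᵢKᵢ = 1 with Kᵢ = Pᵢˢᵃᵗ/P ⇒ P = ΣzᵢPᵢˢᵃᵗ.
P = 0.1863·394.2 + 0.4878·324.4 + 0.3259·287.1 = 325.2477 kPa
yᵢ = zᵢPᵢˢᵃᵗ/P ⇒ y_1 = 0.1863·394.2/325.2477 = 0.2258

Pbub = 325.2477 kPa, y_1 = 0.2258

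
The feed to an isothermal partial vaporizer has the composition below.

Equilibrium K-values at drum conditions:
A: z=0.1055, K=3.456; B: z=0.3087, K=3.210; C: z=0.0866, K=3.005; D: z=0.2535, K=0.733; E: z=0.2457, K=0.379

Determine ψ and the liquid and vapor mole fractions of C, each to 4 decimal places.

Rachford–Rice: g(ψ) = Σ zᵢ(Kᵢ−1)/(1+ψ(Kᵢ−1)) = 0.
Feasibility: ΣzᵢKᵢ = 1.8947, Σzᵢ/Kᵢ = 1.1496 — both > 1, two phases present.
Iterate (Newton) starting at ψ = 0.42:
  ψ = 0.4200: g = 0.29297, g' = -0.8587 → ψ = 0.7612
  ψ = 0.7612: g = 0.03907, g' = -0.7107 → ψ = 0.8162
  ψ = 0.8162: g = -0.00051, g' = -0.7315 → ψ = 0.8155
Converged at ψ = 0.8155.
Compositions from xᵢ = zᵢ/(1+ψ(Kᵢ−1)), yᵢ = Kᵢxᵢ:
  A: x = 0.0351, y = 0.1214
  B: x = 0.1102, y = 0.3536
  C: x = 0.0329, y = 0.0988
  D: x = 0.3241, y = 0.2375
  E: x = 0.4978, y = 0.1887

ψ = 0.8155, x_C = 0.0329, y_C = 0.0988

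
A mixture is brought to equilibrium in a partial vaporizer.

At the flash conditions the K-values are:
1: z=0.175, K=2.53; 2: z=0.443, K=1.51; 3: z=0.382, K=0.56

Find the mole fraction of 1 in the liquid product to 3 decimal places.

x_1 = 0.075

Material balance + equilibrium reduce to Σ zᵢ(Kᵢ−1)/(1+V/F(Kᵢ−1)) = 0.
Check two-phase: ΣzᵢKᵢ = 1.326 > 1 and Σzᵢ/Kᵢ = 1.045 > 1, so g(0) = 0.326 > 0 and g(1) = -0.045 < 0.
Iterate (Newton) starting at V/F = 0.5:
  V/F = 0.500: g = 0.1162, g' = -0.326 → V/F = 0.856
  V/F = 0.856: g = 0.0035, g' = -0.323 → V/F = 0.867
Converged at V/F = 0.867.
Compositions from xᵢ = zᵢ/(1+V/F(Kᵢ−1)), yᵢ = Kᵢxᵢ:
  1: x = 0.075, y = 0.190
  2: x = 0.307, y = 0.464
  3: x = 0.618, y = 0.346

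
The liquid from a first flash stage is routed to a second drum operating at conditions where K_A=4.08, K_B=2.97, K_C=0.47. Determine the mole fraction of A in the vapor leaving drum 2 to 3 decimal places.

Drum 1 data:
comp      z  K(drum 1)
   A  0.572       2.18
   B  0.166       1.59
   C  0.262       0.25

y_A (drum 2) = 0.447

Drum 1:
Let ψ₁ = V/F and solve Σ zᵢ(Kᵢ−1)/(1+ψ₁(Kᵢ−1)) = 0.
Check two-phase: ΣzᵢKᵢ = 1.576 > 1 and Σzᵢ/Kᵢ = 1.415 > 1, so g(0) = 0.576 > 0 and g(1) = -0.415 < 0.
Newton iteration, ψ₁⁰ = 0.5:
  ψ₁ = 0.500: g = 0.1857, g' = -0.727 → ψ₁ = 0.756
  ψ₁ = 0.756: g = -0.0289, g' = -1.035 → ψ₁ = 0.728
  ψ₁ = 0.728: g = -0.0009, g' = -0.973 → ψ₁ = 0.727
Converged at ψ₁ = 0.727.
Drum-1 compositions:
  A: x = 0.308, y = 0.671
  B: x = 0.116, y = 0.185
  C: x = 0.576, y = 0.144
Drum-2 feed = drum-1 liquid: z₂ = (0.3079, 0.1162, 0.5759).
Drum 2:
Rachford–Rice: g(ψ₂) = Σ zᵢ(Kᵢ−1)/(1+ψ₂(Kᵢ−1)) = 0.
g(0) = ΣzᵢKᵢ − 1 = 0.872 and g(1) = 1 − Σzᵢ/Kᵢ = -0.340, so a root lies in (0, 1).
Newton–Raphson from ψ₂ = 0.5:
  ψ₂ = 0.500: g = 0.0734, g' = -0.867 → ψ₂ = 0.585
  ψ₂ = 0.585: g = 0.0027, g' = -0.809 → ψ₂ = 0.588
Converged at ψ₂ = 0.588.
  A: x = 0.110, y = 0.447
  B: x = 0.054, y = 0.160
  C: x = 0.837, y = 0.393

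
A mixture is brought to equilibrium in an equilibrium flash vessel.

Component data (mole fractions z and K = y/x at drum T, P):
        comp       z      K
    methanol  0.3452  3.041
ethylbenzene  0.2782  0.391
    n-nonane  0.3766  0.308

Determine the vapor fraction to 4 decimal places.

ψ = 0.2045

Iterate (Newton) starting at ψ = 0.5:
  ψ = 0.5000: g = -0.29338, g' = -0.9872 → ψ = 0.2028
  ψ = 0.2028: g = 0.00184, g' = -1.0976 → ψ = 0.2045
Converged at ψ = 0.2045.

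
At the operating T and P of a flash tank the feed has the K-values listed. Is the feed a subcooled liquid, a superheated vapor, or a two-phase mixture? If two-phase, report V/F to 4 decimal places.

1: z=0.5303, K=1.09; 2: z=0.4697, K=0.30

subcooled liquid

ΣzᵢKᵢ = 0.7189; Σzᵢ/Kᵢ = 2.0522.
Since ΣzᵢKᵢ < 1 the mixture is below its bubble point — single liquid phase.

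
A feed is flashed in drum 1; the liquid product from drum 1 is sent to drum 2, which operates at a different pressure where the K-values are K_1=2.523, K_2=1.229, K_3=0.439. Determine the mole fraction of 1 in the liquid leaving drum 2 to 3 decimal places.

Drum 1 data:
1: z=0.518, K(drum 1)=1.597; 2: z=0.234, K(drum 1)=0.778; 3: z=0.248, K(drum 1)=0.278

Drum 1:
Let ψ₁ = V/F and solve Σ zᵢ(Kᵢ−1)/(1+ψ₁(Kᵢ−1)) = 0.
g(0) = ΣzᵢKᵢ − 1 = 0.078 and g(1) = 1 − Σzᵢ/Kᵢ = -0.517, so a root lies in (0, 1).
Newton iteration, ψ₁⁰ = 0.5:
  ψ₁ = 0.500: g = -0.1005, g' = -0.441 → ψ₁ = 0.272
  ψ₁ = 0.272: g = -0.0120, g' = -0.350 → ψ₁ = 0.238
  ψ₁ = 0.238: g = -0.0001, g' = -0.343 → ψ₁ = 0.237
Converged at ψ₁ = 0.237.
Drum-1 compositions:
  1: x = 0.454, y = 0.725
  2: x = 0.247, y = 0.192
  3: x = 0.299, y = 0.083
Drum-2 feed = drum-1 liquid: z₂ = (0.4538, 0.2470, 0.2992).
Drum 2:
Let ψ₂ = V/F and solve Σ zᵢ(Kᵢ−1)/(1+ψ₂(Kᵢ−1)) = 0.
Feasibility: ΣzᵢKᵢ = 1.580, Σzᵢ/Kᵢ = 1.062 — both > 1, two phases present.
Newton iteration, ψ₂⁰ = 0.5:
  ψ₂ = 0.500: g = 0.2097, g' = -0.532 → ψ₂ = 0.895
  ψ₂ = 0.895: g = 0.0025, g' = -0.577 → ψ₂ = 0.899
Converged at ψ₂ = 0.899.
  1: x = 0.192, y = 0.483
  2: x = 0.205, y = 0.252
  3: x = 0.604, y = 0.265

x_1 (drum 2) = 0.192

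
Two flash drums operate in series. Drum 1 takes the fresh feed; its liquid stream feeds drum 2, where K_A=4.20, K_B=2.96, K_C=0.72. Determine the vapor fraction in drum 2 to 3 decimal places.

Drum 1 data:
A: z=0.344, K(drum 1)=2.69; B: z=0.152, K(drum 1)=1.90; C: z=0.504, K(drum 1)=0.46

Drum 1:
Material balance + equilibrium reduce to Σ zᵢ(Kᵢ−1)/(1+ψ₁(Kᵢ−1)) = 0.
g(0) = ΣzᵢKᵢ − 1 = 0.446 and g(1) = 1 − Σzᵢ/Kᵢ = -0.304, so a root lies in (0, 1).
Newton–Raphson from ψ₁ = 0.39:
  ψ₁ = 0.390: g = 0.1069, g' = -0.660 → ψ₁ = 0.552
  ψ₁ = 0.552: g = 0.0045, g' = -0.616 → ψ₁ = 0.559
Converged at ψ₁ = 0.559.
Drum-1 compositions:
  A: x = 0.177, y = 0.476
  B: x = 0.101, y = 0.192
  C: x = 0.722, y = 0.332
Drum-2 feed = drum-1 liquid: z₂ = (0.1769, 0.1011, 0.7220).
Drum 2:
Newton–Raphson from ψ₂ = 0.5:
  ψ₂ = 0.500: g = 0.0827, g' = -0.444 → ψ₂ = 0.686
  ψ₂ = 0.686: g = 0.0113, g' = -0.335 → ψ₂ = 0.720
  ψ₂ = 0.720: g = 0.0002, g' = -0.321 → ψ₂ = 0.721
Converged at ψ₂ = 0.721.
  A: x = 0.053, y = 0.225
  B: x = 0.042, y = 0.124
  C: x = 0.905, y = 0.651

V/F (drum 2) = 0.721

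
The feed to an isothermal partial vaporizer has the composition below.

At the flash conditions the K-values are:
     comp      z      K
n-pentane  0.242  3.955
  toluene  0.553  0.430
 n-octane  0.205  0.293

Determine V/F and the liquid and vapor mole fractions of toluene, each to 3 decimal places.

Rachford–Rice: g(V/F) = Σ zᵢ(Kᵢ−1)/(1+V/F(Kᵢ−1)) = 0.
Check two-phase: ΣzᵢKᵢ = 1.255 > 1 and Σzᵢ/Kᵢ = 2.047 > 1, so g(0) = 0.255 > 0 and g(1) = -1.047 < 0.
Newton–Raphson from V/F = 0.65:
  V/F = 0.650: g = -0.5241, g' = -1.052 → V/F = 0.152
  V/F = 0.152: g = -0.0138, g' = -1.351 → V/F = 0.142
Converged at V/F = 0.142.
Compositions from xᵢ = zᵢ/(1+V/F(Kᵢ−1)), yᵢ = Kᵢxᵢ:
  n-pentane: x = 0.171, y = 0.675
  toluene: x = 0.602, y = 0.259
  n-octane: x = 0.228, y = 0.067

V/F = 0.142, x_toluene = 0.602, y_toluene = 0.259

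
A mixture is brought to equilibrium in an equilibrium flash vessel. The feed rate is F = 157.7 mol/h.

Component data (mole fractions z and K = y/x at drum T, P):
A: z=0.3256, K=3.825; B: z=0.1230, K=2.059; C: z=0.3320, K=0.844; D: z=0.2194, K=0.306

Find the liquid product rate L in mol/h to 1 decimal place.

Let ψ = V/F and solve Σ zᵢ(Kᵢ−1)/(1+ψ(Kᵢ−1)) = 0.
Check two-phase: ΣzᵢKᵢ = 1.8460 > 1 and Σzᵢ/Kᵢ = 1.2552 > 1, so g(0) = 0.8460 > 0 and g(1) = -0.2552 < 0.
Iterate (Newton) starting at ψ = 0.54:
  ψ = 0.5400: g = 0.14700, g' = -0.7432 → ψ = 0.7378
  ψ = 0.7378: g = 0.00079, g' = -0.7707 → ψ = 0.7388
Converged at ψ = 0.7388.
Then V = ψ·F = 0.7388·157.7 = 116.5 mol/h and L = F − V = 41.2 mol/h.

L = 41.2 mol/h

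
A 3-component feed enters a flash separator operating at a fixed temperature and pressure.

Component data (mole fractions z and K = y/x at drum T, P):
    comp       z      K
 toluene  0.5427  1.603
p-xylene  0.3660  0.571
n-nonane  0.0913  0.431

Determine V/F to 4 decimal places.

Newton iteration, V/F⁰ = 0.45:
  V/F = 0.4500: g = -0.00700, g' = -0.2789 → V/F = 0.4249
  V/F = 0.4249: g = -0.00002, g' = -0.2772 → V/F = 0.4248
Converged at V/F = 0.4248.

V/F = 0.4248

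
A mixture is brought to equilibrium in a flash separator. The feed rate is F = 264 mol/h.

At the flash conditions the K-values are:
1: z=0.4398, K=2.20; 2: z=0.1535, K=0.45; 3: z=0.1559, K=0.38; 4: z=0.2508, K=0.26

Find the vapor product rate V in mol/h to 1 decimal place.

Material balance + equilibrium reduce to Σ zᵢ(Kᵢ−1)/(1+V/F(Kᵢ−1)) = 0.
g(0) = ΣzᵢKᵢ − 1 = 0.1611 and g(1) = 1 − Σzᵢ/Kᵢ = -0.9159, so a root lies in (0, 1).
Newton iteration, V/F⁰ = 0.51:
  V/F = 0.5100: g = -0.22939, g' = -0.8159 → V/F = 0.2288
  V/F = 0.2288: g = -0.01859, g' = -0.7310 → V/F = 0.2034
  V/F = 0.2034: g = 0.00007, g' = -0.7368 → V/F = 0.2035
Converged at V/F = 0.2035.
Then V = V/F·F = 0.2035·264 = 53.7 mol/h and L = F − V = 210.3 mol/h.

V = 53.7 mol/h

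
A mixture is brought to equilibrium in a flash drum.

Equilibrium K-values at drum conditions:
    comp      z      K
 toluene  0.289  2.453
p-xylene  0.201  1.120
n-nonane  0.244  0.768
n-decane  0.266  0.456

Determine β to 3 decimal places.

β = 0.509

Rachford–Rice: g(β) = Σ zᵢ(Kᵢ−1)/(1+β(Kᵢ−1)) = 0.
g(0) = ΣzᵢKᵢ − 1 = 0.243 and g(1) = 1 − Σzᵢ/Kᵢ = -0.198, so a root lies in (0, 1).
Newton–Raphson from β = 0.51:
  β = 0.510: g = -0.0006, g' = -0.372 → β = 0.509
Converged at β = 0.509.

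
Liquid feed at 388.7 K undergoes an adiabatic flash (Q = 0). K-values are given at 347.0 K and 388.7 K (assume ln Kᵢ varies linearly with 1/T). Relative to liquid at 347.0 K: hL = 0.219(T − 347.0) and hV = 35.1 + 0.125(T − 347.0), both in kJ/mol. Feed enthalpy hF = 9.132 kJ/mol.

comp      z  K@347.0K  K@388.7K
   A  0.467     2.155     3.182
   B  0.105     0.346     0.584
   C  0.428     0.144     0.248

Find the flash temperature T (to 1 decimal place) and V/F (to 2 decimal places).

Adiabatic flash: solve Rachford–Rice at each trial T, then check hF = ψ·hV(T) + (1−ψ)·hL(T).
  T = 347.0 K: K = (2.155, 0.346, 0.144), RR gives ψ = 0.110, H_out = 3.866 kJ/mol
  T = 388.7 K: K = (3.182, 0.584, 0.248), RR gives ψ = 0.427, H_out = 22.455 kJ/mol
  T = 367.9 K: K = (2.649, 0.457, 0.192), RR gives ψ = 0.291, H_out = 14.234 kJ/mol
  T = 357.4 K: K = (2.395, 0.399, 0.167), RR gives ψ = 0.210, H_out = 9.427 kJ/mol
  T = 352.2 K: K = (2.274, 0.372, 0.155), RR gives ψ = 0.163, H_out = 6.772 kJ/mol
  T = 354.8 K: K = (2.334, 0.385, 0.161), RR gives ψ = 0.187, H_out = 8.127 kJ/mol
  T = 356.1 K: K = (2.365, 0.392, 0.164), RR gives ψ = 0.198, H_out = 8.783 kJ/mol
Linear interpolation between T = 356.1 (H_out = 8.783) and T = 357.4 (H_out = 9.427) on hF = 9.132 gives T ≈ 356.8 K, at which ψ = 0.20.

T = 356.8 K, V/F = 0.20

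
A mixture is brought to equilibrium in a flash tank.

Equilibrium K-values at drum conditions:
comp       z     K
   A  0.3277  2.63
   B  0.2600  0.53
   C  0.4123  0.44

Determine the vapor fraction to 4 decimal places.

Rachford–Rice: g(ψ) = Σ zᵢ(Kᵢ−1)/(1+ψ(Kᵢ−1)) = 0.
g(0) = ΣzᵢKᵢ − 1 = 0.1811 and g(1) = 1 − Σzᵢ/Kᵢ = -0.5522, so a root lies in (0, 1).
Newton iteration, ψ⁰ = 0.5:
  ψ = 0.5000: g = -0.18612, g' = -0.6119 → ψ = 0.1958
  ψ = 0.1958: g = 0.01100, g' = -0.7331 → ψ = 0.2108
  ψ = 0.2108: g = 0.00011, g' = -0.7193 → ψ = 0.2110
Converged at ψ = 0.2110.

ψ = 0.2110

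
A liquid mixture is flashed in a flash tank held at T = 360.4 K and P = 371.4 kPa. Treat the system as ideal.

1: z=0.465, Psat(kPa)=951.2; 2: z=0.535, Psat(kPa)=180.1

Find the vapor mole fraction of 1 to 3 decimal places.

y_1 = 0.635

Raoult's law: Kᵢ = Pᵢˢᵃᵗ/P = Pᵢˢᵃᵗ/371.4.
  K_1 = 951.2/371.4 = 2.56112, K_2 = 180.1/371.4 = 0.48492
Binary case is linear: z₁(K₁−1)(1+ψ(K₂−1)) + z₂(K₂−1)(1+ψ(K₁−1)) = 0
⇒ ψ = [z₁(K₁−1)+z₂(K₂−1)] / [−(K₁−1)(K₂−1)] = 0.4504/0.8041 = 0.560
Compositions from xᵢ = zᵢ/(1+ψ(Kᵢ−1)), yᵢ = Kᵢxᵢ:
  1: x = 0.248, y = 0.635
  2: x = 0.752, y = 0.365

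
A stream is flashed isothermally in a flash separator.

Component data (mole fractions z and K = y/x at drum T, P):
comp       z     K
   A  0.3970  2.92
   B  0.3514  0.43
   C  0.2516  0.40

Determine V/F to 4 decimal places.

Rachford–Rice: g(V/F) = Σ zᵢ(Kᵢ−1)/(1+V/F(Kᵢ−1)) = 0.
g(0) = ΣzᵢKᵢ − 1 = 0.4110 and g(1) = 1 − Σzᵢ/Kᵢ = -0.5822, so a root lies in (0, 1).
Newton–Raphson from V/F = 0.44:
  V/F = 0.4400: g = -0.05927, g' = -0.8006 → V/F = 0.3660
  V/F = 0.3660: g = 0.00115, g' = -0.8358 → V/F = 0.3673
Converged at V/F = 0.3673.

V/F = 0.3673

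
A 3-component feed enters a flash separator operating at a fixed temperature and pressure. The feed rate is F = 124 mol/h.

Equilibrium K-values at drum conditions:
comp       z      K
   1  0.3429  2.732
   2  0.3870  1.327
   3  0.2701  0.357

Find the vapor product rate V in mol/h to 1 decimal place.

Let β = V/F and solve Σ zᵢ(Kᵢ−1)/(1+β(Kᵢ−1)) = 0.
Check two-phase: ΣzᵢKᵢ = 1.5468 > 1 and Σzᵢ/Kᵢ = 1.1737 > 1, so g(0) = 0.5468 > 0 and g(1) = -0.1737 < 0.
Newton–Raphson from β = 0.38:
  β = 0.3800: g = 0.24090, g' = -0.6024 → β = 0.7799
  β = 0.7799: g = 0.00511, g' = -0.6617 → β = 0.7876
Converged at β = 0.7876.
Then V = β·F = 0.7876·124 = 97.7 mol/h and L = F − V = 26.3 mol/h.

V = 97.7 mol/h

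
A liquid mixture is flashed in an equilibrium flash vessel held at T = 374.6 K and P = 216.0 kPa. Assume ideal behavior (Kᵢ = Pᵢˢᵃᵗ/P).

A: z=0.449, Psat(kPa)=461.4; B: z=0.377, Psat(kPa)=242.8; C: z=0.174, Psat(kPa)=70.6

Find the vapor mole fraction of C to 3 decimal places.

y_C = 0.143

Raoult's law: Kᵢ = Pᵢˢᵃᵗ/P = Pᵢˢᵃᵗ/216.0.
  K_A = 461.4/216.0 = 2.13611, K_B = 242.8/216.0 = 1.12407, K_C = 70.6/216.0 = 0.32685
Iterate (Newton) starting at ψ = 0.5:
  ψ = 0.500: g = 0.1928, g' = -0.420 → ψ = 0.959
  ψ = 0.959: g = -0.0446, g' = -0.765 → ψ = 0.901
  ψ = 0.901: g = -0.0034, g' = -0.655 → ψ = 0.896
Converged at ψ = 0.896.
Compositions from xᵢ = zᵢ/(1+ψ(Kᵢ−1)), yᵢ = Kᵢxᵢ:
  A: x = 0.223, y = 0.475
  B: x = 0.339, y = 0.381
  C: x = 0.438, y = 0.143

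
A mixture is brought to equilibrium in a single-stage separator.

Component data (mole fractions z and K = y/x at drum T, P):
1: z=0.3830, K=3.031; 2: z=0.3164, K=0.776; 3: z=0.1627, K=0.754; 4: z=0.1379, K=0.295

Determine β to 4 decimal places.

β = 0.6945

Material balance + equilibrium reduce to Σ zᵢ(Kᵢ−1)/(1+β(Kᵢ−1)) = 0.
Check two-phase: ΣzᵢKᵢ = 1.5698 > 1 and Σzᵢ/Kᵢ = 1.2173 > 1, so g(0) = 0.5698 > 0 and g(1) = -0.2173 < 0.
Newton iteration, β⁰ = 0.43:
  β = 0.4300: g = 0.15254, g' = -0.6231 → β = 0.6748
  β = 0.6748: g = 0.01122, g' = -0.5667 → β = 0.6946
  β = 0.6946: g = -0.00005, g' = -0.5716 → β = 0.6945
Converged at β = 0.6945.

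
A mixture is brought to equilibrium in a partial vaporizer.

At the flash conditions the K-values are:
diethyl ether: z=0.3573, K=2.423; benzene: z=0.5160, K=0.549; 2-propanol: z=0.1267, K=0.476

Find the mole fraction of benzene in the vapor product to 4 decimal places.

Material balance + equilibrium reduce to Σ zᵢ(Kᵢ−1)/(1+β(Kᵢ−1)) = 0.
g(0) = ΣzᵢKᵢ − 1 = 0.2093 and g(1) = 1 − Σzᵢ/Kᵢ = -0.3535, so a root lies in (0, 1).
Newton iteration, β⁰ = 0.36:
  β = 0.3600: g = -0.02344, g' = -0.5188 → β = 0.3148
  β = 0.3148: g = 0.00041, g' = -0.5375 → β = 0.3156
Converged at β = 0.3156.
Compositions from xᵢ = zᵢ/(1+β(Kᵢ−1)), yᵢ = Kᵢxᵢ:
  diethyl ether: x = 0.2466, y = 0.5975
  benzene: x = 0.6016, y = 0.3303
  2-propanol: x = 0.1518, y = 0.0723

y_benzene = 0.3303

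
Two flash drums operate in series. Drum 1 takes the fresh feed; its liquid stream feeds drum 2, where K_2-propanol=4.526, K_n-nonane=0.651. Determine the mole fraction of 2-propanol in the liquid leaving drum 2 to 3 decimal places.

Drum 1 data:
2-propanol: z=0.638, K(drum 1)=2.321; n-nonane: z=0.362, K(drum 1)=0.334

Drum 1:
Material balance + equilibrium reduce to Σ zᵢ(Kᵢ−1)/(1+ψ₁(Kᵢ−1)) = 0.
Check two-phase: ΣzᵢKᵢ = 1.602 > 1 and Σzᵢ/Kᵢ = 1.359 > 1, so g(0) = 0.602 > 0 and g(1) = -0.359 < 0.
Newton–Raphson from ψ₁ = 0.5:
  ψ₁ = 0.500: g = 0.1461, g' = -0.765 → ψ₁ = 0.691
  ψ₁ = 0.691: g = -0.0061, g' = -0.855 → ψ₁ = 0.684
Converged at ψ₁ = 0.684.
Drum-1 compositions:
  2-propanol: x = 0.335, y = 0.778
  n-nonane: x = 0.665, y = 0.222
Drum-2 feed = drum-1 liquid: z₂ = (0.3352, 0.6648).
Drum 2:
Rachford–Rice: g(ψ₂) = Σ zᵢ(Kᵢ−1)/(1+ψ₂(Kᵢ−1)) = 0.
g(0) = ΣzᵢKᵢ − 1 = 0.950 and g(1) = 1 − Σzᵢ/Kᵢ = -0.095, so a root lies in (0, 1).
Binary case is linear: z₁(K₁−1)(1+ψ₂(K₂−1)) + z₂(K₂−1)(1+ψ₂(K₁−1)) = 0
⇒ ψ₂ = [z₁(K₁−1)+z₂(K₂−1)] / [−(K₁−1)(K₂−1)] = 0.9498/1.2306 = 0.772
  2-propanol: x = 0.090, y = 0.408
  n-nonane: x = 0.910, y = 0.592

x_2-propanol (drum 2) = 0.090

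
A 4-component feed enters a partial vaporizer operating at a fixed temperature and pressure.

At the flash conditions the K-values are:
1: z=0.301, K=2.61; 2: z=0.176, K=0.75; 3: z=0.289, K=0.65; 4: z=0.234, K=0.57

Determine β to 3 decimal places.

Material balance + equilibrium reduce to Σ zᵢ(Kᵢ−1)/(1+β(Kᵢ−1)) = 0.
g(0) = ΣzᵢKᵢ − 1 = 0.239 and g(1) = 1 − Σzᵢ/Kᵢ = -0.205, so a root lies in (0, 1).
Newton–Raphson from β = 0.6:
  β = 0.600: g = -0.0689, g' = -0.352 → β = 0.404
  β = 0.404: g = 0.0049, g' = -0.411 → β = 0.416
Converged at β = 0.416.

β = 0.416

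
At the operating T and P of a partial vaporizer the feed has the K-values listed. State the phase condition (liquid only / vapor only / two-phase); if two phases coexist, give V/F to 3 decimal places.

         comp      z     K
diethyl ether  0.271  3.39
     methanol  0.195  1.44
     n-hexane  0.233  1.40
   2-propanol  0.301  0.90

vapor only

ΣzᵢKᵢ = 1.797; Σzᵢ/Kᵢ = 0.716.
Since Σzᵢ/Kᵢ < 1 the mixture is above its dew point — single vapor phase.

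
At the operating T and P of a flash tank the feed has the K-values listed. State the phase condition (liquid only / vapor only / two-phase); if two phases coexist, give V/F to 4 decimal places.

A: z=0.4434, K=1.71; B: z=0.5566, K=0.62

two-phase, V/F = 0.3829

ΣzᵢKᵢ = 1.1033; Σzᵢ/Kᵢ = 1.1570.
Both exceed 1, so a two-phase solution exists.
Material balance + equilibrium reduce to Σ zᵢ(Kᵢ−1)/(1+ψ(Kᵢ−1)) = 0.
Newton–Raphson from ψ = 0.5:
  ψ = 0.5000: g = -0.02879, g' = -0.2442 → ψ = 0.3821
  ψ = 0.3821: g = 0.00019, g' = -0.2483 → ψ = 0.3829
Converged at ψ = 0.3829.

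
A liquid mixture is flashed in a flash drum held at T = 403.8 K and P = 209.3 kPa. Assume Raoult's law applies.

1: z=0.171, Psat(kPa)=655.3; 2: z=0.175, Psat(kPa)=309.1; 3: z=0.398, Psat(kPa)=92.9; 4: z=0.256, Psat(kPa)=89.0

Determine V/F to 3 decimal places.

Raoult's law: Kᵢ = Pᵢˢᵃᵗ/P = Pᵢˢᵃᵗ/209.3.
  K_1 = 655.3/209.3 = 3.13091, K_2 = 309.1/209.3 = 1.47683, K_3 = 92.9/209.3 = 0.44386, K_4 = 89.0/209.3 = 0.42523
Material balance + equilibrium reduce to Σ zᵢ(Kᵢ−1)/(1+V/F(Kᵢ−1)) = 0.
g(0) = ΣzᵢKᵢ − 1 = 0.079 and g(1) = 1 − Σzᵢ/Kᵢ = -0.672, so a root lies in (0, 1).
Newton–Raphson from V/F = 0.63:
  V/F = 0.630: g = -0.3517, g' = -0.665 → V/F = 0.101
  V/F = 0.101: g = -0.0111, g' = -0.796 → V/F = 0.087
Converged at V/F = 0.087.

V/F = 0.087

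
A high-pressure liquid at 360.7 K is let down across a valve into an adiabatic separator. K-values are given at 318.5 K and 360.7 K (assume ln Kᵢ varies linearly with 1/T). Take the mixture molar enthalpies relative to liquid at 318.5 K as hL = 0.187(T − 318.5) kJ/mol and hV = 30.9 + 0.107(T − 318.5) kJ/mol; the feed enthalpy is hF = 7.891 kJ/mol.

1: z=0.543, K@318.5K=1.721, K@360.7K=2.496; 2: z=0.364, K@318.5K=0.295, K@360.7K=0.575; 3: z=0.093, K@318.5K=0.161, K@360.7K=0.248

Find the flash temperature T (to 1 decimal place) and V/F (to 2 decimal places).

T = 324.8 K, V/F = 0.22

Adiabatic flash: solve Rachford–Rice at each trial T, then check hF = ψ·hV(T) + (1−ψ)·hL(T).
  T = 318.5 K: K = (1.721, 0.295, 0.161), RR gives ψ = 0.107, H_out = 3.317 kJ/mol
  T = 360.7 K: K = (2.496, 0.575, 0.248), RR gives ψ = 0.743, H_out = 28.347 kJ/mol
  T = 339.6 K: K = (2.097, 0.420, 0.203), RR gives ψ = 0.446, H_out = 16.988 kJ/mol
  T = 329.1 K: K = (1.906, 0.355, 0.181), RR gives ψ = 0.291, H_out = 10.738 kJ/mol
  T = 323.8 K: K = (1.813, 0.324, 0.171), RR gives ψ = 0.205, H_out = 7.226 kJ/mol
  T = 326.5 K: K = (1.860, 0.339, 0.176), RR gives ψ = 0.250, H_out = 9.056 kJ/mol
  T = 325.1 K: K = (1.836, 0.331, 0.174), RR gives ψ = 0.227, H_out = 8.119 kJ/mol
Linear interpolation between T = 323.8 (H_out = 7.226) and T = 325.1 (H_out = 8.119) on hF = 7.891 gives T ≈ 324.8 K, at which ψ = 0.22.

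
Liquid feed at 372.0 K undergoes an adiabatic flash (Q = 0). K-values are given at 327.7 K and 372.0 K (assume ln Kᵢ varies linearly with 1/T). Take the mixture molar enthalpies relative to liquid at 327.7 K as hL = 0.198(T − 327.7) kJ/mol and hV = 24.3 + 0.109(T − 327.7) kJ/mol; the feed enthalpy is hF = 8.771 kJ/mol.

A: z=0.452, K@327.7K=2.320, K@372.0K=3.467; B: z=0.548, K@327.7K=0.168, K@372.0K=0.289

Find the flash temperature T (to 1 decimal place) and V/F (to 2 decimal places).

Adiabatic flash: solve Rachford–Rice at each trial T, then check hF = ψ·hV(T) + (1−ψ)·hL(T).
  T = 327.7 K: K = (2.320, 0.168), RR gives ψ = 0.128, H_out = 3.113 kJ/mol
  T = 372.0 K: K = (3.467, 0.289), RR gives ψ = 0.414, H_out = 17.191 kJ/mol
  T = 349.9 K: K = (2.874, 0.224), RR gives ψ = 0.290, H_out = 10.875 kJ/mol
  T = 338.8 K: K = (2.591, 0.195), RR gives ψ = 0.217, H_out = 7.259 kJ/mol
  T = 344.4 K: K = (2.732, 0.210), RR gives ψ = 0.255, H_out = 9.135 kJ/mol
  T = 341.6 K: K = (2.661, 0.202), RR gives ψ = 0.237, H_out = 8.212 kJ/mol
  T = 343.0 K: K = (2.697, 0.206), RR gives ψ = 0.246, H_out = 8.677 kJ/mol
Linear interpolation between T = 343.0 (H_out = 8.677) and T = 344.4 (H_out = 9.135) on hF = 8.771 gives T ≈ 343.3 K, at which ψ = 0.25.

T = 343.3 K, V/F = 0.25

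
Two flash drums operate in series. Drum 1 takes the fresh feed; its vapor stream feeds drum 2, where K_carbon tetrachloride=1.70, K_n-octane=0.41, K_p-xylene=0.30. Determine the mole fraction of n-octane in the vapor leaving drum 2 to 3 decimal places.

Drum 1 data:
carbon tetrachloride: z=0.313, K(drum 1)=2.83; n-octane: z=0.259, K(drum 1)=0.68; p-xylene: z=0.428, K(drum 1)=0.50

Drum 1:
Newton–Raphson from ψ₁ = 0.67:
  ψ₁ = 0.670: g = -0.1700, g' = -0.496 → ψ₁ = 0.328
  ψ₁ = 0.328: g = 0.0096, g' = -0.596 → ψ₁ = 0.344
Converged at ψ₁ = 0.344.
Drum-1 compositions:
  carbon tetrachloride: x = 0.192, y = 0.544
  n-octane: x = 0.291, y = 0.198
  p-xylene: x = 0.517, y = 0.258
Drum-2 feed = drum-1 vapor: z₂ = (0.5437, 0.1979, 0.2584).
Drum 2:
Material balance + equilibrium reduce to Σ zᵢ(Kᵢ−1)/(1+ψ₂(Kᵢ−1)) = 0.
Check two-phase: ΣzᵢKᵢ = 1.083 > 1 and Σzᵢ/Kᵢ = 1.664 > 1, so g(0) = 0.083 > 0 and g(1) = -0.664 < 0.
Iterate (Newton) starting at ψ₂ = 0.36:
  ψ₂ = 0.360: g = -0.0861, g' = -0.507 → ψ₂ = 0.190
  ψ₂ = 0.190: g = -0.0044, g' = -0.463 → ψ₂ = 0.181
Converged at ψ₂ = 0.181.
  carbon tetrachloride: x = 0.483, y = 0.820
  n-octane: x = 0.222, y = 0.091
  p-xylene: x = 0.296, y = 0.089

y_n-octane (drum 2) = 0.091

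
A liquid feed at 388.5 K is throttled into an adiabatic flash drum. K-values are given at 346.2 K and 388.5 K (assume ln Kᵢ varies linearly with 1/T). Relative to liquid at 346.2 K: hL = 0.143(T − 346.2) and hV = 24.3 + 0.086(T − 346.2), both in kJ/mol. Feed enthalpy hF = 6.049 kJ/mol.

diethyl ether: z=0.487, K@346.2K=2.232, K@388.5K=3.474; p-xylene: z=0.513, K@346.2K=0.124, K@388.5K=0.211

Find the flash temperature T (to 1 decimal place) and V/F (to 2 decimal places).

T = 353.8 K, V/F = 0.21

Adiabatic flash: solve Rachford–Rice at each trial T, then check hF = ψ·hV(T) + (1−ψ)·hL(T).
  T = 346.2 K: K = (2.232, 0.124), RR gives ψ = 0.140, H_out = 3.391 kJ/mol
  T = 388.5 K: K = (3.474, 0.211), RR gives ψ = 0.410, H_out = 15.021 kJ/mol
  T = 367.4 K: K = (2.822, 0.164), RR gives ψ = 0.301, H_out = 9.986 kJ/mol
  T = 356.8 K: K = (2.518, 0.143), RR gives ψ = 0.231, H_out = 6.981 kJ/mol
  T = 351.5 K: K = (2.373, 0.133), RR gives ψ = 0.188, H_out = 5.279 kJ/mol
  T = 354.1 K: K = (2.444, 0.138), RR gives ψ = 0.210, H_out = 6.134 kJ/mol
  T = 352.8 K: K = (2.408, 0.136), RR gives ψ = 0.199, H_out = 5.712 kJ/mol
Linear interpolation between T = 352.8 (H_out = 5.712) and T = 354.1 (H_out = 6.134) on hF = 6.049 gives T ≈ 353.8 K, at which ψ = 0.21.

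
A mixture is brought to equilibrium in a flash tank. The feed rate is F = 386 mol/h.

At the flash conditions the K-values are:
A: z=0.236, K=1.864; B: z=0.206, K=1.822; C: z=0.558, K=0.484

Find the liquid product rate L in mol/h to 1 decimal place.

L = 310.4 mol/h

Material balance + equilibrium reduce to Σ zᵢ(Kᵢ−1)/(1+ψ(Kᵢ−1)) = 0.
Check two-phase: ΣzᵢKᵢ = 1.085 > 1 and Σzᵢ/Kᵢ = 1.393 > 1, so g(0) = 0.085 > 0 and g(1) = -0.393 < 0.
Newton–Raphson from ψ = 0.5:
  ψ = 0.500: g = -0.1256, g' = -0.426 → ψ = 0.205
  ψ = 0.205: g = -0.0038, g' = -0.415 → ψ = 0.196
Converged at ψ = 0.196.
Then V = ψ·F = 0.1957·386 = 75.6 mol/h and L = F − V = 310.4 mol/h.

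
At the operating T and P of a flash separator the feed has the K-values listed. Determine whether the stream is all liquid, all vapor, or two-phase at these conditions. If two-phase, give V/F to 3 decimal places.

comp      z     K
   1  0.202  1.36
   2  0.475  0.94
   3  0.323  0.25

all liquid

ΣzᵢKᵢ = 0.802; Σzᵢ/Kᵢ = 1.946.
Since ΣzᵢKᵢ < 1 the mixture is below its bubble point — single liquid phase.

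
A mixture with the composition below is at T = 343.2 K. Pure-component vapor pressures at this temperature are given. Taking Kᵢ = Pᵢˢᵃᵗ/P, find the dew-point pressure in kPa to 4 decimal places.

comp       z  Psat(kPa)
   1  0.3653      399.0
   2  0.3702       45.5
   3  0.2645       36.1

Pdew = 61.0550 kPa

At the dew point ψ → 1, so Σzᵢ/Kᵢ = 1 with Kᵢ = Pᵢˢᵃᵗ/P ⇒ 1/P = Σzᵢ/Pᵢˢᵃᵗ.
1/P = 0.3653/399.0 + 0.3702/45.5 + 0.2645/36.1 = 0.0163787 ⇒ P = 61.0550 kPa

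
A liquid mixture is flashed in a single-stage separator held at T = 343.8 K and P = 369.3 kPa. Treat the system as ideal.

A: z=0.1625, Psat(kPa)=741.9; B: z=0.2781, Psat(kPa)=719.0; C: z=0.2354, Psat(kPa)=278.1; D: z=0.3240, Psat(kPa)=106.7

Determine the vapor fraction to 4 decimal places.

Raoult's law: Kᵢ = Pᵢˢᵃᵗ/P = Pᵢˢᵃᵗ/369.3.
  K_A = 741.9/369.3 = 2.008936, K_B = 719.0/369.3 = 1.946927, K_C = 278.1/369.3 = 0.753046, K_D = 106.7/369.3 = 0.288925
Iterate (Newton) starting at ψ = 0.62:
  ψ = 0.6200: g = -0.21390, g' = -0.7056 → ψ = 0.3169
  ψ = 0.3169: g = -0.03367, g' = -0.5324 → ψ = 0.2536
  ψ = 0.2536: g = -0.00021, g' = -0.5272 → ψ = 0.2532
Converged at ψ = 0.2532.

ψ = 0.2532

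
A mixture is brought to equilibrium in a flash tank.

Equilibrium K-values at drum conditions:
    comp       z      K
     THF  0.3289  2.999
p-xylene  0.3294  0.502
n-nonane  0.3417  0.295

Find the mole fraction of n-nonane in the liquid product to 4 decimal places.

Let ψ = V/F and solve Σ zᵢ(Kᵢ−1)/(1+ψ(Kᵢ−1)) = 0.
Feasibility: ΣzᵢKᵢ = 1.2525, Σzᵢ/Kᵢ = 1.9242 — both > 1, two phases present.
Newton–Raphson from ψ = 0.43:
  ψ = 0.4300: g = -0.20088, g' = -0.8621 → ψ = 0.1970
  ψ = 0.1970: g = 0.01008, g' = -1.0060 → ψ = 0.2070
  ψ = 0.2070: g = 0.00007, g' = -0.9919 → ψ = 0.2071
Converged at ψ = 0.2071.
Compositions from xᵢ = zᵢ/(1+ψ(Kᵢ−1)), yᵢ = Kᵢxᵢ:
  THF: x = 0.2326, y = 0.6976
  p-xylene: x = 0.3673, y = 0.1844
  n-nonane: x = 0.4001, y = 0.1180

x_n-nonane = 0.4001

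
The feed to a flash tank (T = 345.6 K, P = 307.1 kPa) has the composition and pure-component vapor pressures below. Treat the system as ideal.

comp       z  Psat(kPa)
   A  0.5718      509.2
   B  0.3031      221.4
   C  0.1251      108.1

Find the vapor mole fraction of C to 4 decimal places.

y_C = 0.0818

Raoult's law: Kᵢ = Pᵢˢᵃᵗ/P = Pᵢˢᵃᵗ/307.1.
  K_A = 509.2/307.1 = 1.658092, K_B = 221.4/307.1 = 0.720938, K_C = 108.1/307.1 = 0.352003
Rachford–Rice: g(ψ) = Σ zᵢ(Kᵢ−1)/(1+ψ(Kᵢ−1)) = 0.
g(0) = ΣzᵢKᵢ − 1 = 0.2106 and g(1) = 1 − Σzᵢ/Kᵢ = -0.1207, so a root lies in (0, 1).
Newton–Raphson from ψ = 0.35:
  ψ = 0.3500: g = 0.10727, g' = -0.2805 → ψ = 0.7325
  ψ = 0.7325: g = -0.00672, g' = -0.3404 → ψ = 0.7128
  ψ = 0.7128: g = -0.00007, g' = -0.3329 → ψ = 0.7125
Converged at ψ = 0.7125.
Compositions from xᵢ = zᵢ/(1+ψ(Kᵢ−1)), yᵢ = Kᵢxᵢ:
  A: x = 0.3893, y = 0.6454
  B: x = 0.3783, y = 0.2727
  C: x = 0.2324, y = 0.0818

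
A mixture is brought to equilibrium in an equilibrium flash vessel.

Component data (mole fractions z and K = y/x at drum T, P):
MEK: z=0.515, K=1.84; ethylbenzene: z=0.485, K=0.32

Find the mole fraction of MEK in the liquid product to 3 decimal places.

x_MEK = 0.447

Let ψ = V/F and solve Σ zᵢ(Kᵢ−1)/(1+ψ(Kᵢ−1)) = 0.
Feasibility: ΣzᵢKᵢ = 1.103, Σzᵢ/Kᵢ = 1.796 — both > 1, two phases present.
Binary case is linear: z₁(K₁−1)(1+ψ(K₂−1)) + z₂(K₂−1)(1+ψ(K₁−1)) = 0
⇒ ψ = [z₁(K₁−1)+z₂(K₂−1)] / [−(K₁−1)(K₂−1)] = 0.1028/0.5712 = 0.180
Compositions from xᵢ = zᵢ/(1+ψ(Kᵢ−1)), yᵢ = Kᵢxᵢ:
  MEK: x = 0.447, y = 0.823
  ethylbenzene: x = 0.553, y = 0.177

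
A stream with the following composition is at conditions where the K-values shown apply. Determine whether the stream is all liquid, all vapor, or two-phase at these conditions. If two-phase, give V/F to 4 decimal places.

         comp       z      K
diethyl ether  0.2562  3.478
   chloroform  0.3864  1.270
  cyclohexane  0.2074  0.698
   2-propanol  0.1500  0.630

all vapor

ΣzᵢKᵢ = 1.6211; Σzᵢ/Kᵢ = 0.9131.
Since Σzᵢ/Kᵢ < 1 the mixture is above its dew point — single vapor phase.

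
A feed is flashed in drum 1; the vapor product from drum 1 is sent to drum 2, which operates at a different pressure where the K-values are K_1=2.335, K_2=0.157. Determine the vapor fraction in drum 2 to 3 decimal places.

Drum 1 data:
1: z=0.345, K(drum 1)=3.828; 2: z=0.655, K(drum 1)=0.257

V/F (drum 2) = 0.792

Drum 1:
Let ψ₁ = V/F and solve Σ zᵢ(Kᵢ−1)/(1+ψ₁(Kᵢ−1)) = 0.
Check two-phase: ΣzᵢKᵢ = 1.489 > 1 and Σzᵢ/Kᵢ = 2.639 > 1, so g(0) = 0.489 > 0 and g(1) = -1.639 < 0.
Binary case is linear: z₁(K₁−1)(1+ψ₁(K₂−1)) + z₂(K₂−1)(1+ψ₁(K₁−1)) = 0
⇒ ψ₁ = [z₁(K₁−1)+z₂(K₂−1)] / [−(K₁−1)(K₂−1)] = 0.4890/2.1012 = 0.233
Drum-1 compositions:
  1: x = 0.208, y = 0.796
  2: x = 0.792, y = 0.204
Drum-2 feed = drum-1 vapor: z₂ = (0.7965, 0.2035).
Drum 2:
Material balance + equilibrium reduce to Σ zᵢ(Kᵢ−1)/(1+ψ₂(Kᵢ−1)) = 0.
Check two-phase: ΣzᵢKᵢ = 1.892 > 1 and Σzᵢ/Kᵢ = 1.637 > 1, so g(0) = 0.892 > 0 and g(1) = -0.637 < 0.
Binary case is linear: z₁(K₁−1)(1+ψ₂(K₂−1)) + z₂(K₂−1)(1+ψ₂(K₁−1)) = 0
⇒ ψ₂ = [z₁(K₁−1)+z₂(K₂−1)] / [−(K₁−1)(K₂−1)] = 0.8917/1.1254 = 0.792
  1: x = 0.387, y = 0.904
  2: x = 0.613, y = 0.096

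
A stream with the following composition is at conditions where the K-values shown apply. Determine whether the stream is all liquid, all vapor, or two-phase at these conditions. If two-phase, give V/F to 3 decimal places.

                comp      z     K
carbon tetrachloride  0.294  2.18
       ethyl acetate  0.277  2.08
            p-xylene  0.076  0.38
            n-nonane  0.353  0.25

two-phase, V/F = 0.405

ΣzᵢKᵢ = 1.334; Σzᵢ/Kᵢ = 1.880.
Both exceed 1, so a two-phase solution exists.
Rachford–Rice: g(ψ) = Σ zᵢ(Kᵢ−1)/(1+ψ(Kᵢ−1)) = 0.
Newton iteration, ψ⁰ = 0.5:
  ψ = 0.500: g = -0.0794, g' = -0.868 → ψ = 0.408
  ψ = 0.408: g = -0.0031, g' = -0.807 → ψ = 0.405
Converged at ψ = 0.405.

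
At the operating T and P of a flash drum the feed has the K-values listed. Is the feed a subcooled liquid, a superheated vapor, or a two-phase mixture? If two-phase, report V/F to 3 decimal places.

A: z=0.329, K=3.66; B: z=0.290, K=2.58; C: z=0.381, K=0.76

superheated vapor

ΣzᵢKᵢ = 2.242; Σzᵢ/Kᵢ = 0.704.
Since Σzᵢ/Kᵢ < 1 the mixture is above its dew point — single vapor phase.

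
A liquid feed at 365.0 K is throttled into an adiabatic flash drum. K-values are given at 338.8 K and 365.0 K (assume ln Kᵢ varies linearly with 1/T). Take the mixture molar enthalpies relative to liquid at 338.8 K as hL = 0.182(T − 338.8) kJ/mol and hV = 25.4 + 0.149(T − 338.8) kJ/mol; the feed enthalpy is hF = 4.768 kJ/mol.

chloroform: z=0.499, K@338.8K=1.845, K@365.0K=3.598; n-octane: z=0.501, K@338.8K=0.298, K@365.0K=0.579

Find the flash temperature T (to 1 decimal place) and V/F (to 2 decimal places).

T = 340.2 K, V/F = 0.18

Adiabatic flash: solve Rachford–Rice at each trial T, then check hF = ψ·hV(T) + (1−ψ)·hL(T).
  T = 338.8 K: K = (1.845, 0.298), RR gives ψ = 0.118, H_out = 2.995 kJ/mol
  T = 365.0 K: K = (3.598, 0.579), RR gives ψ = 0.992, H_out = 29.118 kJ/mol
  T = 351.9 K: K = (2.609, 0.421), RR gives ψ = 0.550, H_out = 16.110 kJ/mol
  T = 345.4 K: K = (2.204, 0.356), RR gives ψ = 0.358, H_out = 10.224 kJ/mol
  T = 342.1 K: K = (2.018, 0.326), RR gives ψ = 0.248, H_out = 6.876 kJ/mol
  T = 340.5 K: K = (1.933, 0.312), RR gives ψ = 0.188, H_out = 5.080 kJ/mol
Linear interpolation between T = 338.8 (H_out = 2.995) and T = 340.5 (H_out = 5.080) on hF = 4.768 gives T ≈ 340.2 K, at which ψ = 0.18.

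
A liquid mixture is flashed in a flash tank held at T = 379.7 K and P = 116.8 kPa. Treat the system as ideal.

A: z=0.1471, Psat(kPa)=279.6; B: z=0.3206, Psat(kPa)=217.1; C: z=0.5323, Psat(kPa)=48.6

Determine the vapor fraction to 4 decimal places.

ψ = 0.2762

Raoult's law: Kᵢ = Pᵢˢᵃᵗ/P = Pᵢˢᵃᵗ/116.8.
  K_A = 279.6/116.8 = 2.393836, K_B = 217.1/116.8 = 1.858733, K_C = 48.6/116.8 = 0.416096
Newton iteration, ψ⁰ = 0.49:
  ψ = 0.4900: g = -0.11978, g' = -0.5741 → ψ = 0.2814
  ψ = 0.2814: g = -0.00291, g' = -0.5607 → ψ = 0.2762
Converged at ψ = 0.2762.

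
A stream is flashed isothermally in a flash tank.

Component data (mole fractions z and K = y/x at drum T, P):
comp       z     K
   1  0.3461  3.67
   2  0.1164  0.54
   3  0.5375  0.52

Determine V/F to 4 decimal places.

V/F = 0.4815

Material balance + equilibrium reduce to Σ zᵢ(Kᵢ−1)/(1+V/F(Kᵢ−1)) = 0.
Feasibility: ΣzᵢKᵢ = 1.6125, Σzᵢ/Kᵢ = 1.3435 — both > 1, two phases present.
Newton–Raphson from V/F = 0.65:
  V/F = 0.6500: g = -0.11357, g' = -0.6415 → V/F = 0.4730
  V/F = 0.4730: g = 0.00618, g' = -0.7294 → V/F = 0.4814
  V/F = 0.4814: g = 0.00003, g' = -0.7225 → V/F = 0.4815
Converged at V/F = 0.4815.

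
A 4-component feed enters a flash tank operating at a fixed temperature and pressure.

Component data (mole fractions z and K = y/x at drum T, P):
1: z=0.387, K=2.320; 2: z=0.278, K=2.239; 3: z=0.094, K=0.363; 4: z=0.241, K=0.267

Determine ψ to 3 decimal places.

Material balance + equilibrium reduce to Σ zᵢ(Kᵢ−1)/(1+ψ(Kᵢ−1)) = 0.
g(0) = ΣzᵢKᵢ − 1 = 0.619 and g(1) = 1 − Σzᵢ/Kᵢ = -0.453, so a root lies in (0, 1).
Newton–Raphson from ψ = 0.5:
  ψ = 0.500: g = 0.1537, g' = -0.812 → ψ = 0.689
  ψ = 0.689: g = -0.0105, g' = -0.959 → ψ = 0.678
Converged at ψ = 0.678.

ψ = 0.678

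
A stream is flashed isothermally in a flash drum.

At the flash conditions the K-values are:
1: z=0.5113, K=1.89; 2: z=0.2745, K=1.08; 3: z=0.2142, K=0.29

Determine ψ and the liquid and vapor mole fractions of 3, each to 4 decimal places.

Material balance + equilibrium reduce to Σ zᵢ(Kᵢ−1)/(1+ψ(Kᵢ−1)) = 0.
g(0) = ΣzᵢKᵢ − 1 = 0.3249 and g(1) = 1 − Σzᵢ/Kᵢ = -0.2633, so a root lies in (0, 1).
Iterate (Newton) starting at ψ = 0.5:
  ψ = 0.5000: g = 0.10025, g' = -0.4551 → ψ = 0.7203
  ψ = 0.7203: g = -0.01319, g' = -0.6042 → ψ = 0.6984
  ψ = 0.6984: g = -0.00026, g' = -0.5805 → ψ = 0.6980
Converged at ψ = 0.6980.
Compositions from xᵢ = zᵢ/(1+ψ(Kᵢ−1)), yᵢ = Kᵢxᵢ:
  1: x = 0.3154, y = 0.5961
  2: x = 0.2600, y = 0.2808
  3: x = 0.4246, y = 0.1231

ψ = 0.6980, x_3 = 0.4246, y_3 = 0.1231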